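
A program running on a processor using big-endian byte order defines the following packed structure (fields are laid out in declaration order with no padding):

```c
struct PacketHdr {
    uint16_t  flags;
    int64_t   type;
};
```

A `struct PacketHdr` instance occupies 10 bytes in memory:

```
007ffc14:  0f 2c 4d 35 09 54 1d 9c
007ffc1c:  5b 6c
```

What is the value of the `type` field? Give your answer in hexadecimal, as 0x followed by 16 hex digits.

`type` follows `flags` (2 bytes), so it starts at byte offset 2 and occupies 8 bytes.
Bytes at offsets 2..9: 4D 35 09 54 1D 9C 5B 6C.
Big-endian: lowest address holds the most-significant byte.
The bytes are already most-significant first: 0x4D3509541D9C5B6C.

0x4D3509541D9C5B6C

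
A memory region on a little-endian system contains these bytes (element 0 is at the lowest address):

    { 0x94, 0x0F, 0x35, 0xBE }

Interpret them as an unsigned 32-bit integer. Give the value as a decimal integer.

3191148436

Little-endian stores the least-significant byte at the lowest address.
Reassemble most-significant byte first: BE 35 0F 94 → 0xBE350F94.
0xBE350F94 = 3191148436.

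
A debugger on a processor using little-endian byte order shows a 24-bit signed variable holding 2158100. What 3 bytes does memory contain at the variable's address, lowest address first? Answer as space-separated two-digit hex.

2158100 in hexadecimal, padded to 24 bits, is 0x20EE14.
Split into bytes (most-significant first): 20 EE 14.
In little-endian order the low byte comes first in memory.
So at ascending addresses the bytes are 14 EE 20.

14 EE 20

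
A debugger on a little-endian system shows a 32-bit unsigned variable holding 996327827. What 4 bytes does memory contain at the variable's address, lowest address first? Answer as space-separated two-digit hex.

996327827 in hexadecimal, padded to 32 bits, is 0x3B62C193.
Split into bytes (most-significant first): 3B 62 C1 93.
Little-endian stores the least-significant byte at the lowest address.
So at ascending addresses the bytes are 93 C1 62 3B.

93 C1 62 3B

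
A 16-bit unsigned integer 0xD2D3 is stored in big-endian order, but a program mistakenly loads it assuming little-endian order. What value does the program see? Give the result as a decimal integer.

54226

Stored big-endian, the bytes at ascending addresses are D2 D3.
Read back as little-endian, the first byte is least significant, giving 0xD3D2.
0xD3D2 = 54226.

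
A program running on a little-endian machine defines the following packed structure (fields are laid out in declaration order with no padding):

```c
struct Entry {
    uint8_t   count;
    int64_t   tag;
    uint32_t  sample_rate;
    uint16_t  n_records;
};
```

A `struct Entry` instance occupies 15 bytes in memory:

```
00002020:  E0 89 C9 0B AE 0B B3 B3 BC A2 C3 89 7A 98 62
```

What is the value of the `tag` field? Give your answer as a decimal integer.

-4849335511001871991

`tag` follows `count` (1 byte), so it starts at byte offset 1 and occupies 8 bytes.
Bytes at offsets 1..8: 89 C9 0B AE 0B B3 B3 BC.
Little-endian: lowest address holds the least-significant byte.
Reassemble most-significant byte first: BC B3 B3 0B AE 0B C9 89 → 0xBCB3B30BAE0BC989.
Top bit is set, so as a signed 64-bit value this is 0xBCB3B30BAE0BC989 − 2^64 = -4849335511001871991.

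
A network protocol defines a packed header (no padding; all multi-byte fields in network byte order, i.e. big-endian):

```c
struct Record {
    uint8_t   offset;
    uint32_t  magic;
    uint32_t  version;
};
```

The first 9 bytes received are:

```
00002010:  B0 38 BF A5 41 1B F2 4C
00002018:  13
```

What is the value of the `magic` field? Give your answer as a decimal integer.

952083777

`magic` follows `offset` (1 byte), so it starts at byte offset 1 and occupies 4 bytes.
Bytes at offsets 1..4: 38 BF A5 41.
In big-endian order the high byte comes first in memory.
The bytes are already most-significant first: 0x38BFA541.
0x38BFA541 = 952083777.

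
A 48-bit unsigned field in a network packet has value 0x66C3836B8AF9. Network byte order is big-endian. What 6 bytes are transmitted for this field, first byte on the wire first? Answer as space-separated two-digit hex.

Split into bytes (most-significant first): 66 C3 83 6B 8A F9.
Big-endian stores the most-significant byte at the lowest address.
So the memory order matches the most-significant-first order: 66 C3 83 6B 8A F9.

66 C3 83 6B 8A F9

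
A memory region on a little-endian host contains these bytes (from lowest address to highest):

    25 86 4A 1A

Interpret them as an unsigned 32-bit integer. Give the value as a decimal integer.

Little-endian: lowest address holds the least-significant byte.
Reassemble most-significant byte first: 1A 4A 86 25 → 0x1A4A8625.
0x1A4A8625 = 441091621.

441091621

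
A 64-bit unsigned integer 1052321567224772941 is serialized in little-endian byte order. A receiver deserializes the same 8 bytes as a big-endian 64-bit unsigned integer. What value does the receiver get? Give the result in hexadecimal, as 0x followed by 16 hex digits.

1052321567224772941 in 64-bit hexadecimal is 0x0E9A98E3D3EA394D.
Stored little-endian, the bytes at ascending addresses are 4D 39 EA D3 E3 98 9A 0E.
Read back as big-endian, the last byte is least significant, giving 0x4D39EAD3E3989A0E.

0x4D39EAD3E3989A0E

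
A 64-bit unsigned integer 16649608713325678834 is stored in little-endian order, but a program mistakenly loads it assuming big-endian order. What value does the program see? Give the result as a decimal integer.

16649608713325678834 in 64-bit hexadecimal is 0xE70F4AE94F0690F2.
Stored little-endian, the bytes at ascending addresses are F2 90 06 4F E9 4A 0F E7.
Read back as big-endian, the last byte is least significant, giving 0xF290064FE94A0FE7.
0xF290064FE94A0FE7 = 17478477094111023079.

17478477094111023079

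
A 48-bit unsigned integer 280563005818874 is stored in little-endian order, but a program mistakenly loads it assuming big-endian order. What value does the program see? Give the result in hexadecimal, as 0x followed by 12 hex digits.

0xFA874CAA2BFF

280563005818874 in 48-bit hexadecimal is 0xFF2BAA4C87FA.
Stored little-endian, the bytes at ascending addresses are FA 87 4C AA 2B FF.
Read back as big-endian, the last byte is least significant, giving 0xFA874CAA2BFF.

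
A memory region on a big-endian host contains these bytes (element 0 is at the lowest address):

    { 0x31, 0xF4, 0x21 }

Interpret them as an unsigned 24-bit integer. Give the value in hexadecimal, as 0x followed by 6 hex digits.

In big-endian order the high byte comes first in memory.
The bytes are already most-significant first: 0x31F421.

0x31F421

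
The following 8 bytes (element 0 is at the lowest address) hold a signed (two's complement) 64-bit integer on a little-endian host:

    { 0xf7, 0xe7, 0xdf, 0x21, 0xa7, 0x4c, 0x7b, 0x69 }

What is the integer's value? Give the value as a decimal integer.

Little-endian stores the least-significant byte at the lowest address.
Reassemble most-significant byte first: 69 7B 4C A7 21 DF E7 F7 → 0x697B4CA721DFE7F7.
0x697B4CA721DFE7F7 = 7600753076829415415.

7600753076829415415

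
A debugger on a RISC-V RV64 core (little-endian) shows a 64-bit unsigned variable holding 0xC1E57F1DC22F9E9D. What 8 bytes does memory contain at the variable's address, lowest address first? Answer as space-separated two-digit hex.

Split into bytes (most-significant first): C1 E5 7F 1D C2 2F 9E 9D.
In little-endian order the low byte comes first in memory.
So at ascending addresses the bytes are 9D 9E 2F C2 1D 7F E5 C1.

9D 9E 2F C2 1D 7F E5 C1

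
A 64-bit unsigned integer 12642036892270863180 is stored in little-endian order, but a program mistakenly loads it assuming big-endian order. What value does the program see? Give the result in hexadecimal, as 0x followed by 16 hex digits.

12642036892270863180 in 64-bit hexadecimal is 0xAF718992B930234C.
Stored little-endian, the bytes at ascending addresses are 4C 23 30 B9 92 89 71 AF.
Read back as big-endian, the last byte is least significant, giving 0x4C2330B9928971AF.

0x4C2330B9928971AF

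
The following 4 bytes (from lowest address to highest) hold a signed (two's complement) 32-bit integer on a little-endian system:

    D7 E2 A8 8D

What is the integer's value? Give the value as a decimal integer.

-1918311721

In little-endian order the low byte comes first in memory.
Reassemble most-significant byte first: 8D A8 E2 D7 → 0x8DA8E2D7.
Top bit is set, so as a signed 32-bit value this is 0x8DA8E2D7 − 2^32 = -1918311721.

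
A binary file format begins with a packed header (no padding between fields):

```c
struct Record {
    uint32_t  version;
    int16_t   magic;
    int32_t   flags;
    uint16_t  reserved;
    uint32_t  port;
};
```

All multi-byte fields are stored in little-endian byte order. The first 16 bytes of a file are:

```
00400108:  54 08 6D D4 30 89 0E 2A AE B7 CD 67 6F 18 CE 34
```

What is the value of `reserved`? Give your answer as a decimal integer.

`reserved` follows `version` (4 B), `magic` (2 B), `flags` (4 B), so it starts at offset 4 + 2 + 4 = 10 and occupies 2 bytes.
Bytes at offsets 10..11: CD 67.
In little-endian order the low byte comes first in memory.
Reassemble most-significant byte first: 67 CD → 0x67CD.
0x67CD = 26573.

26573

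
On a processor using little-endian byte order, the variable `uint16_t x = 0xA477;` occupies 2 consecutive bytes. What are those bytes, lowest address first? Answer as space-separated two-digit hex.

Split into bytes (most-significant first): A4 77.
Little-endian stores the least-significant byte at the lowest address.
So at ascending addresses the bytes are 77 A4.

77 A4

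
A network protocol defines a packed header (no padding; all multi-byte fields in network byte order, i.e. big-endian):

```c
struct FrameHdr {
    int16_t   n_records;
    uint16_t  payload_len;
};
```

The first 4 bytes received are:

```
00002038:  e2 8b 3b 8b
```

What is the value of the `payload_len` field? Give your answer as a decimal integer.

`payload_len` follows `n_records` (2 bytes), so it starts at byte offset 2 and occupies 2 bytes.
Bytes at offsets 2..3: 3B 8B.
In big-endian order the high byte comes first in memory.
The bytes are already most-significant first: 0x3B8B.
0x3B8B = 15243.

15243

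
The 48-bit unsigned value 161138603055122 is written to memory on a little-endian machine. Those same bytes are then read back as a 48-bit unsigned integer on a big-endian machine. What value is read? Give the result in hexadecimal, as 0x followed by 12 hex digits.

0x12D831018E92

161138603055122 in 48-bit hexadecimal is 0x928E0131D812.
Stored little-endian, the bytes at ascending addresses are 12 D8 31 01 8E 92.
Read back as big-endian, the last byte is least significant, giving 0x12D831018E92.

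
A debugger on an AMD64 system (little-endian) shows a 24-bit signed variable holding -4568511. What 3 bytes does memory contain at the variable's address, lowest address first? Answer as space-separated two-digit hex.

41 4A BA

Two's complement of -4568511 in 24 bits: 4568511 = 0x45B5BF; invert → 0xBA4A40; add 1 → 0xBA4A41.
Split into bytes (most-significant first): BA 4A 41.
Little-endian: lowest address holds the least-significant byte.
So at ascending addresses the bytes are 41 4A BA.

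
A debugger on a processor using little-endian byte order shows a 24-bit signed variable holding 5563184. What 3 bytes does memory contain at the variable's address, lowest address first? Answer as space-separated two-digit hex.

30 E3 54

5563184 in hexadecimal, padded to 24 bits, is 0x54E330.
Split into bytes (most-significant first): 54 E3 30.
Little-endian: lowest address holds the least-significant byte.
So at ascending addresses the bytes are 30 E3 54.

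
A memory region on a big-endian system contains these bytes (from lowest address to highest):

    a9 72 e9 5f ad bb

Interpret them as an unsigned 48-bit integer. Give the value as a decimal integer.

186311006727611

Big-endian: lowest address holds the most-significant byte.
The bytes are already most-significant first: 0xA972E95FADBB.
0xA972E95FADBB = 186311006727611.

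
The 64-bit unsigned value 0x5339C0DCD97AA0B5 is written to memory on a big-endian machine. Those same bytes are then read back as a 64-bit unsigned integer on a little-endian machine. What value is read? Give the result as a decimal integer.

13087595593268738387

Stored big-endian, the bytes at ascending addresses are 53 39 C0 DC D9 7A A0 B5.
Read back as little-endian, the first byte is least significant, giving 0xB5A07AD9DCC03953.
0xB5A07AD9DCC03953 = 13087595593268738387.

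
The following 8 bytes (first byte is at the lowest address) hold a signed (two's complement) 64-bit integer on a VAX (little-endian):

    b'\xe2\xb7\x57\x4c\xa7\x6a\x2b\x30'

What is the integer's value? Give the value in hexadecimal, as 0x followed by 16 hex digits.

Little-endian stores the least-significant byte at the lowest address.
Reassemble most-significant byte first: 30 2B 6A A7 4C 57 B7 E2 → 0x302B6AA74C57B7E2.

0x302B6AA74C57B7E2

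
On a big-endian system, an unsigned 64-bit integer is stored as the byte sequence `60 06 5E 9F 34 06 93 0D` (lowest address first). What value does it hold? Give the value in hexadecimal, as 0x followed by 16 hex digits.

Big-endian: lowest address holds the most-significant byte.
The bytes are already most-significant first: 0x60065E9F3406930D.

0x60065E9F3406930D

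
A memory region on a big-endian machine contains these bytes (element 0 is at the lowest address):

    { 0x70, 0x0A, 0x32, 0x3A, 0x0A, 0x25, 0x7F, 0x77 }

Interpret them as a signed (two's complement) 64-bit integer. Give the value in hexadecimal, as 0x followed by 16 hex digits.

0x700A323A0A257F77

Big-endian stores the most-significant byte at the lowest address.
The bytes are already most-significant first: 0x700A323A0A257F77.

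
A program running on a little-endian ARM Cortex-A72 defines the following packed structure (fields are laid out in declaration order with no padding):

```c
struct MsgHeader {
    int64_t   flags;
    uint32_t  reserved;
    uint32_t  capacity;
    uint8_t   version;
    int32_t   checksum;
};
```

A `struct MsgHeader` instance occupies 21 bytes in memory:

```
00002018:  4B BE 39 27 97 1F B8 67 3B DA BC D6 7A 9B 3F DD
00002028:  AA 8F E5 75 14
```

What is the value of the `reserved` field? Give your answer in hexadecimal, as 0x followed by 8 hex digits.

0xD6BCDA3B

`reserved` follows `flags` (8 bytes), so it starts at byte offset 8 and occupies 4 bytes.
Bytes at offsets 8..11: 3B DA BC D6.
Little-endian stores the least-significant byte at the lowest address.
Reassemble most-significant byte first: D6 BC DA 3B → 0xD6BCDA3B.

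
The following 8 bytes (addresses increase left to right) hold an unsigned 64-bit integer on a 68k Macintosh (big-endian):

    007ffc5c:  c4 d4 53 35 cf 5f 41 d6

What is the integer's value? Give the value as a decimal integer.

14183052617074033110

Big-endian: lowest address holds the most-significant byte.
The bytes are already most-significant first: 0xC4D45335CF5F41D6.
0xC4D45335CF5F41D6 = 14183052617074033110.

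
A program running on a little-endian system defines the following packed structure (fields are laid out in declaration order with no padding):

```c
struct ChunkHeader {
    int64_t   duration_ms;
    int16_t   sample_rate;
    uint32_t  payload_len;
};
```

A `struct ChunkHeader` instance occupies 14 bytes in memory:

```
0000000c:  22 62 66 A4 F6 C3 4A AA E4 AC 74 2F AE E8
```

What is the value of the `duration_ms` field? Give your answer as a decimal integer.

-6175908474897669598

`duration_ms` is the first field, at byte offset 0, occupying 8 bytes.
Bytes at offsets 0..7: 22 62 66 A4 F6 C3 4A AA.
Little-endian: lowest address holds the least-significant byte.
Reassemble most-significant byte first: AA 4A C3 F6 A4 66 62 22 → 0xAA4AC3F6A4666222.
Top bit is set, so as a signed 64-bit value this is 0xAA4AC3F6A4666222 − 2^64 = -6175908474897669598.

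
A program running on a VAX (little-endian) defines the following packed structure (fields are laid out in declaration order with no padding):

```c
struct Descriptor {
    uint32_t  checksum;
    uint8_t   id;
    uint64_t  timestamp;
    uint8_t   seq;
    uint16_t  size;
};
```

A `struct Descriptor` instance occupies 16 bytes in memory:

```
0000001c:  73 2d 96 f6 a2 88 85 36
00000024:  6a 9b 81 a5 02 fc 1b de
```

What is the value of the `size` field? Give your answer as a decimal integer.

`size` follows `checksum` (4 B), `id` (1 B), `timestamp` (8 B), `seq` (1 B), so it starts at offset 4 + 1 + 8 + 1 = 14 and occupies 2 bytes.
Bytes at offsets 14..15: 1B DE.
In little-endian order the low byte comes first in memory.
Reassemble most-significant byte first: DE 1B → 0xDE1B.
0xDE1B = 56859.

56859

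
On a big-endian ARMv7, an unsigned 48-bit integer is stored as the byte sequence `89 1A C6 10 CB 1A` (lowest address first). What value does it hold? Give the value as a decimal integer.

150748085144346

Big-endian stores the most-significant byte at the lowest address.
The bytes are already most-significant first: 0x891AC610CB1A.
0x891AC610CB1A = 150748085144346.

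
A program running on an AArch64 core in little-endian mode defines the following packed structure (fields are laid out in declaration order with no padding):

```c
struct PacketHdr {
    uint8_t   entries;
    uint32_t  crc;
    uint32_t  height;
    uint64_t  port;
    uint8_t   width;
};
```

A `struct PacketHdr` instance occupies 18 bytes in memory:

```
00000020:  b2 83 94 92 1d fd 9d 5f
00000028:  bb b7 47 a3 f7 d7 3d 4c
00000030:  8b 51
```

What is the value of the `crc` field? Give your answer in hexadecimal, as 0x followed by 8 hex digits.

0x1D929483

`crc` follows `entries` (1 byte), so it starts at byte offset 1 and occupies 4 bytes.
Bytes at offsets 1..4: 83 94 92 1D.
Little-endian: lowest address holds the least-significant byte.
Reassemble most-significant byte first: 1D 92 94 83 → 0x1D929483.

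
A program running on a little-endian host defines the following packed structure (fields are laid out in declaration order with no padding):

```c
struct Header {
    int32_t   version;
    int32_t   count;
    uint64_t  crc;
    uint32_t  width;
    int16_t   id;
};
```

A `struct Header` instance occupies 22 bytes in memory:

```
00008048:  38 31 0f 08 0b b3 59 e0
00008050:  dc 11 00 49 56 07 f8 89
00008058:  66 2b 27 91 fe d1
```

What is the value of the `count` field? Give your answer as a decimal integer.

`count` follows `version` (4 bytes), so it starts at byte offset 4 and occupies 4 bytes.
Bytes at offsets 4..7: 0B B3 59 E0.
In little-endian order the low byte comes first in memory.
Reassemble most-significant byte first: E0 59 B3 0B → 0xE059B30B.
Top bit is set, so as a signed 32-bit value this is 0xE059B30B − 2^32 = -530992373.

-530992373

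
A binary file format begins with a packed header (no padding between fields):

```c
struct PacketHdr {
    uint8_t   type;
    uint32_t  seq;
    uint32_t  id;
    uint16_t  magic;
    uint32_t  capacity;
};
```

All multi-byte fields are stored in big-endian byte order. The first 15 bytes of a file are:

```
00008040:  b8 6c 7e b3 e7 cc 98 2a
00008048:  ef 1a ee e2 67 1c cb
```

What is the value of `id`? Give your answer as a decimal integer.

`id` follows `type` (1 B), `seq` (4 B), so it starts at offset 1 + 4 = 5 and occupies 4 bytes.
Bytes at offsets 5..8: CC 98 2A EF.
Big-endian stores the most-significant byte at the lowest address.
The bytes are already most-significant first: 0xCC982AEF.
0xCC982AEF = 3432524527.

3432524527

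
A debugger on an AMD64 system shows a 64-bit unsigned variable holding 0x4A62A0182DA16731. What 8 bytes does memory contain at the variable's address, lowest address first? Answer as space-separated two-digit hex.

31 67 A1 2D 18 A0 62 4A

Split into bytes (most-significant first): 4A 62 A0 18 2D A1 67 31.
Little-endian stores the least-significant byte at the lowest address.
So at ascending addresses the bytes are 31 67 A1 2D 18 A0 62 4A.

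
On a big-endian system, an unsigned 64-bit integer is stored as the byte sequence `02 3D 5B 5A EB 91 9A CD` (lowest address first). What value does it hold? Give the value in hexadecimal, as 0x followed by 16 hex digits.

In big-endian order the high byte comes first in memory.
The bytes are already most-significant first: 0x023D5B5AEB919ACD.

0x023D5B5AEB919ACD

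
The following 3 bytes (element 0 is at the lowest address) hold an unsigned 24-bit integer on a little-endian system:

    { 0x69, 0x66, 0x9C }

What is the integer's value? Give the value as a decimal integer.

Little-endian: lowest address holds the least-significant byte.
Reassemble most-significant byte first: 9C 66 69 → 0x9C6669.
0x9C6669 = 10249833.

10249833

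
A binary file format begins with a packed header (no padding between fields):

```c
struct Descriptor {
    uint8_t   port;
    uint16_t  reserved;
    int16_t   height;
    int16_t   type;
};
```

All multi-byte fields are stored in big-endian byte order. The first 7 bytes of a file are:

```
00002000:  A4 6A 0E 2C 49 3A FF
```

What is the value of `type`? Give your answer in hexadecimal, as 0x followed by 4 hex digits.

`type` follows `port` (1 B), `reserved` (2 B), `height` (2 B), so it starts at offset 1 + 2 + 2 = 5 and occupies 2 bytes.
Bytes at offsets 5..6: 3A FF.
Big-endian: lowest address holds the most-significant byte.
The bytes are already most-significant first: 0x3AFF.

0x3AFF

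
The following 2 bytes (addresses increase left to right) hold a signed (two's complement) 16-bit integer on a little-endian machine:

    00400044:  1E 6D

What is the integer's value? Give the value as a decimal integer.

In little-endian order the low byte comes first in memory.
Reassemble most-significant byte first: 6D 1E → 0x6D1E.
0x6D1E = 27934.

27934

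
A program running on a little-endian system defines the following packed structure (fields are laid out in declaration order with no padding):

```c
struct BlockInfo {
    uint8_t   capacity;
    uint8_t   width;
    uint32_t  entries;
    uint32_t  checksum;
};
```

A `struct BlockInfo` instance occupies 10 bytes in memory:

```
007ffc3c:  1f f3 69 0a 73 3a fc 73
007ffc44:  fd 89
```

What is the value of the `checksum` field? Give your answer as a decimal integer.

2315088892

`checksum` follows `capacity` (1 B), `width` (1 B), `entries` (4 B), so it starts at offset 1 + 1 + 4 = 6 and occupies 4 bytes.
Bytes at offsets 6..9: FC 73 FD 89.
Little-endian: lowest address holds the least-significant byte.
Reassemble most-significant byte first: 89 FD 73 FC → 0x89FD73FC.
0x89FD73FC = 2315088892.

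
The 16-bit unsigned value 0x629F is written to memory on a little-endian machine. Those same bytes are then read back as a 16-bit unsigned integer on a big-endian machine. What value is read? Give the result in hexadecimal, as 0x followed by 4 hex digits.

0x9F62

Stored little-endian, the bytes at ascending addresses are 9F 62.
Read back as big-endian, the last byte is least significant, giving 0x9F62.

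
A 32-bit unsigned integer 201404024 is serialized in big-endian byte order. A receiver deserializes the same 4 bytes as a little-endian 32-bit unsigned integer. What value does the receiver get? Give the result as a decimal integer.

2016280844

201404024 in 32-bit hexadecimal is 0x0C012E78.
Stored big-endian, the bytes at ascending addresses are 0C 01 2E 78.
Read back as little-endian, the first byte is least significant, giving 0x782E010C.
0x782E010C = 2016280844.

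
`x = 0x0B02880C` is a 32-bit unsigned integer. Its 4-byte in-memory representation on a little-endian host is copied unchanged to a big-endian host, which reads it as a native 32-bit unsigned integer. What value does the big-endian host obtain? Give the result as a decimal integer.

Stored little-endian, the bytes at ascending addresses are 0C 88 02 0B.
Read back as big-endian, the last byte is least significant, giving 0x0C88020B.
0x0C88020B = 210240011.

210240011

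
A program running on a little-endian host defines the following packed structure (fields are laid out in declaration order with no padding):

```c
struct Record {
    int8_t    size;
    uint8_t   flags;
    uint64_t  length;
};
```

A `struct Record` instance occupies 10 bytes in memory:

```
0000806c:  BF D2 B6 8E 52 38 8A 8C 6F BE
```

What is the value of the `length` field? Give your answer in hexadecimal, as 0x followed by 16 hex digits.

`length` follows `size` (1 B), `flags` (1 B), so it starts at offset 1 + 1 = 2 and occupies 8 bytes.
Bytes at offsets 2..9: B6 8E 52 38 8A 8C 6F BE.
In little-endian order the low byte comes first in memory.
Reassemble most-significant byte first: BE 6F 8C 8A 38 52 8E B6 → 0xBE6F8C8A38528EB6.

0xBE6F8C8A38528EB6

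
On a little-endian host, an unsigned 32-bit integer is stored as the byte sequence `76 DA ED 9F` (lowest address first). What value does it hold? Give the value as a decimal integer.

2683165302

Little-endian: lowest address holds the least-significant byte.
Reassemble most-significant byte first: 9F ED DA 76 → 0x9FEDDA76.
0x9FEDDA76 = 2683165302.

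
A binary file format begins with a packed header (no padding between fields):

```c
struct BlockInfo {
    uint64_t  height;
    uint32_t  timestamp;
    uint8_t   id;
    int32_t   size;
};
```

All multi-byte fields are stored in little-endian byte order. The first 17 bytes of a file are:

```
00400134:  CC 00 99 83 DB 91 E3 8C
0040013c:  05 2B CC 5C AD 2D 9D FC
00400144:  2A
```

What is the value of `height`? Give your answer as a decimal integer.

`height` is the first field, at byte offset 0, occupying 8 bytes.
Bytes at offsets 0..7: CC 00 99 83 DB 91 E3 8C.
Little-endian stores the least-significant byte at the lowest address.
Reassemble most-significant byte first: 8C E3 91 DB 83 99 00 CC → 0x8CE391DB839900CC.
0x8CE391DB839900CC = 10152118357014937804.

10152118357014937804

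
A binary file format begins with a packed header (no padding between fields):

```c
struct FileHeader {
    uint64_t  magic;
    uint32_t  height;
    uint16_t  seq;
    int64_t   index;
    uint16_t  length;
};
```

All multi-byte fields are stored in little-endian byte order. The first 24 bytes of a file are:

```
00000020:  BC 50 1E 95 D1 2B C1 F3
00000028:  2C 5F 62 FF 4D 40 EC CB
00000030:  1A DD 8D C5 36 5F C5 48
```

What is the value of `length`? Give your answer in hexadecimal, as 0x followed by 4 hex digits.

`length` follows `magic` (8 B), `height` (4 B), `seq` (2 B), `index` (8 B), so it starts at offset 8 + 4 + 2 + 8 = 22 and occupies 2 bytes.
Bytes at offsets 22..23: C5 48.
In little-endian order the low byte comes first in memory.
Reassemble most-significant byte first: 48 C5 → 0x48C5.

0x48C5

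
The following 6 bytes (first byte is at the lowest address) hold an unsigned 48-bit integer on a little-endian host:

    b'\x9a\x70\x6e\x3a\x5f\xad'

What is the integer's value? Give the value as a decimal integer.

Little-endian stores the least-significant byte at the lowest address.
Reassemble most-significant byte first: AD 5F 3A 6E 70 9A → 0xAD5F3A6E709A.
0xAD5F3A6E709A = 190624513814682.

190624513814682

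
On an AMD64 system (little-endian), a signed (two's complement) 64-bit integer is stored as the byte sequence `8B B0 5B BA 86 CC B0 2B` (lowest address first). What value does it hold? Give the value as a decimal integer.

Little-endian: lowest address holds the least-significant byte.
Reassemble most-significant byte first: 2B B0 CC 86 BA 5B B0 8B → 0x2BB0CC86BA5BB08B.
0x2BB0CC86BA5BB08B = 3148241018556231819.

3148241018556231819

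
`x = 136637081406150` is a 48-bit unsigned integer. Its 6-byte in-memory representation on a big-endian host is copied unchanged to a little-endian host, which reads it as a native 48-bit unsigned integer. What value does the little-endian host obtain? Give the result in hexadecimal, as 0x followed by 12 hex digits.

0xC64AB34C457C

136637081406150 in 48-bit hexadecimal is 0x7C454CB34AC6.
Stored big-endian, the bytes at ascending addresses are 7C 45 4C B3 4A C6.
Read back as little-endian, the first byte is least significant, giving 0xC64AB34C457C.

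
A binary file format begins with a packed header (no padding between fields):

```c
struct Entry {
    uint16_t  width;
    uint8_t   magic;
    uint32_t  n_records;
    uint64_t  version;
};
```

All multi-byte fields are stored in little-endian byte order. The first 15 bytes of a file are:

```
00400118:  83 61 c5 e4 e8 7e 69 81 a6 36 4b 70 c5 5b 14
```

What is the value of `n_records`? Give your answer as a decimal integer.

`n_records` follows `width` (2 B), `magic` (1 B), so it starts at offset 2 + 1 = 3 and occupies 4 bytes.
Bytes at offsets 3..6: E4 E8 7E 69.
In little-endian order the low byte comes first in memory.
Reassemble most-significant byte first: 69 7E E8 E4 → 0x697EE8E4.
0x697EE8E4 = 1769924836.

1769924836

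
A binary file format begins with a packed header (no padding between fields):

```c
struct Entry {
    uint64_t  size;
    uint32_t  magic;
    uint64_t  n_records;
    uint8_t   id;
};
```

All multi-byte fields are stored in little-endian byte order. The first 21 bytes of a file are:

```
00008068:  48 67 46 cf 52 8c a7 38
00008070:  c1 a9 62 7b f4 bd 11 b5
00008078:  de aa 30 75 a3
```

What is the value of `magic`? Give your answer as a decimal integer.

2070063553

`magic` follows `size` (8 bytes), so it starts at byte offset 8 and occupies 4 bytes.
Bytes at offsets 8..11: C1 A9 62 7B.
Little-endian stores the least-significant byte at the lowest address.
Reassemble most-significant byte first: 7B 62 A9 C1 → 0x7B62A9C1.
0x7B62A9C1 = 2070063553.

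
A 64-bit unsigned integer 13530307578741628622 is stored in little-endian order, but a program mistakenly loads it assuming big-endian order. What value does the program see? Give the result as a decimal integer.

13530307578741628622 in 64-bit hexadecimal is 0xBBC54F0E64AB9ECE.
Stored little-endian, the bytes at ascending addresses are CE 9E AB 64 0E 4F C5 BB.
Read back as big-endian, the last byte is least significant, giving 0xCE9EAB640E4FC5BB.
0xCE9EAB640E4FC5BB = 14888525864358626747.

14888525864358626747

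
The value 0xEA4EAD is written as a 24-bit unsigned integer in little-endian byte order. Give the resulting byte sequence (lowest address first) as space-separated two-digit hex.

Split into bytes (most-significant first): EA 4E AD.
In little-endian order the low byte comes first in memory.
So at ascending addresses the bytes are AD 4E EA.

AD 4E EA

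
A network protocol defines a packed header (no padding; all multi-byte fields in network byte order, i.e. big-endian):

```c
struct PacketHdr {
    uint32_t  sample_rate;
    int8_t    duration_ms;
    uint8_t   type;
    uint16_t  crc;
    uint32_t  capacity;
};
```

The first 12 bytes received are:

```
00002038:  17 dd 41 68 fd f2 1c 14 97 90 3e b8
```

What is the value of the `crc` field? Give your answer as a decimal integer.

7188

`crc` follows `sample_rate` (4 B), `duration_ms` (1 B), `type` (1 B), so it starts at offset 4 + 1 + 1 = 6 and occupies 2 bytes.
Bytes at offsets 6..7: 1C 14.
Big-endian stores the most-significant byte at the lowest address.
The bytes are already most-significant first: 0x1C14.
0x1C14 = 7188.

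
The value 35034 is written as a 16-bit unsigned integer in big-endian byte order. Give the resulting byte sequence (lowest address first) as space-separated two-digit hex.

35034 in hexadecimal, padded to 16 bits, is 0x88DA.
Split into bytes (most-significant first): 88 DA.
Big-endian: lowest address holds the most-significant byte.
So the memory order matches the most-significant-first order: 88 DA.

88 DA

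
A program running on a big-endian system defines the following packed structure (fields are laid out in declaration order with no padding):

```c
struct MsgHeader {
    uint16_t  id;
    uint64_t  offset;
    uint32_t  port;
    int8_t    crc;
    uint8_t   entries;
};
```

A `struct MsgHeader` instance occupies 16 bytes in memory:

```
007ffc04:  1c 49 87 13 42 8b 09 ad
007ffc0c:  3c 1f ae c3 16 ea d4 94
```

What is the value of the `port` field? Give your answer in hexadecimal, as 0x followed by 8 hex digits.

`port` follows `id` (2 B), `offset` (8 B), so it starts at offset 2 + 8 = 10 and occupies 4 bytes.
Bytes at offsets 10..13: AE C3 16 EA.
Big-endian: lowest address holds the most-significant byte.
The bytes are already most-significant first: 0xAEC316EA.

0xAEC316EA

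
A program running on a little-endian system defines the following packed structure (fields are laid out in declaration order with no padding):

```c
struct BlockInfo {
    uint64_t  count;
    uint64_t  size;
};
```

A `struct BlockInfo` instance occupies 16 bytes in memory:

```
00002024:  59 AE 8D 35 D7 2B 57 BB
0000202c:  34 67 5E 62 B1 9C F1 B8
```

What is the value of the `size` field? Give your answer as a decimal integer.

13326605058039506740

`size` follows `count` (8 bytes), so it starts at byte offset 8 and occupies 8 bytes.
Bytes at offsets 8..15: 34 67 5E 62 B1 9C F1 B8.
Little-endian: lowest address holds the least-significant byte.
Reassemble most-significant byte first: B8 F1 9C B1 62 5E 67 34 → 0xB8F19CB1625E6734.
0xB8F19CB1625E6734 = 13326605058039506740.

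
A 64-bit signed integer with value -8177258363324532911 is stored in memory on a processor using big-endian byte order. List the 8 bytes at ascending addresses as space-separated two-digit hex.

Two's complement of -8177258363324532911 in 64 bits: 8177258363324532911 = 0x717B75280E8D08AF; invert → 0x8E848AD7F172F750; add 1 → 0x8E848AD7F172F751.
Split into bytes (most-significant first): 8E 84 8A D7 F1 72 F7 51.
In big-endian order the high byte comes first in memory.
So the memory order matches the most-significant-first order: 8E 84 8A D7 F1 72 F7 51.

8E 84 8A D7 F1 72 F7 51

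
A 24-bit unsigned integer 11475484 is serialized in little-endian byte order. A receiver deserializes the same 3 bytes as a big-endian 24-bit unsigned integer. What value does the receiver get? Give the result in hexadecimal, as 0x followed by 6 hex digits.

11475484 in 24-bit hexadecimal is 0xAF1A1C.
Stored little-endian, the bytes at ascending addresses are 1C 1A AF.
Read back as big-endian, the last byte is least significant, giving 0x1C1AAF.

0x1C1AAF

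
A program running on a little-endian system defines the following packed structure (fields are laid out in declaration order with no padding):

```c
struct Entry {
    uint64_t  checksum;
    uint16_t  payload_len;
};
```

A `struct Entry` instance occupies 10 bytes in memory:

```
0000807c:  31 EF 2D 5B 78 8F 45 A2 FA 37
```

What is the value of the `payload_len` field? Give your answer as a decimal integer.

14330

`payload_len` follows `checksum` (8 bytes), so it starts at byte offset 8 and occupies 2 bytes.
Bytes at offsets 8..9: FA 37.
Little-endian stores the least-significant byte at the lowest address.
Reassemble most-significant byte first: 37 FA → 0x37FA.
0x37FA = 14330.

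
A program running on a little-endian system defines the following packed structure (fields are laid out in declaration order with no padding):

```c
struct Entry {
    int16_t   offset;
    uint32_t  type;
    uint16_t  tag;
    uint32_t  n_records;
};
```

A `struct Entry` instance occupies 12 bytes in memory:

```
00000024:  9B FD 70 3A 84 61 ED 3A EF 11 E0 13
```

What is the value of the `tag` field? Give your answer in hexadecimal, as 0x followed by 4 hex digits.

0x3AED

`tag` follows `offset` (2 B), `type` (4 B), so it starts at offset 2 + 4 = 6 and occupies 2 bytes.
Bytes at offsets 6..7: ED 3A.
In little-endian order the low byte comes first in memory.
Reassemble most-significant byte first: 3A ED → 0x3AED.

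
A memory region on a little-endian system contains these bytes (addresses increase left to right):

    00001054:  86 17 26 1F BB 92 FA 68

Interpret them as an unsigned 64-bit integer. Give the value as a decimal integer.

7564519856501299078

Little-endian: lowest address holds the least-significant byte.
Reassemble most-significant byte first: 68 FA 92 BB 1F 26 17 86 → 0x68FA92BB1F261786.
0x68FA92BB1F261786 = 7564519856501299078.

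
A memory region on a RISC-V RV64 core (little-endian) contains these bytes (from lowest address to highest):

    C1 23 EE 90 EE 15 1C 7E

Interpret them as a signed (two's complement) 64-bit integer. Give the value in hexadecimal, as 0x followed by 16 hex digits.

0x7E1C15EE90EE23C1

Little-endian: lowest address holds the least-significant byte.
Reassemble most-significant byte first: 7E 1C 15 EE 90 EE 23 C1 → 0x7E1C15EE90EE23C1.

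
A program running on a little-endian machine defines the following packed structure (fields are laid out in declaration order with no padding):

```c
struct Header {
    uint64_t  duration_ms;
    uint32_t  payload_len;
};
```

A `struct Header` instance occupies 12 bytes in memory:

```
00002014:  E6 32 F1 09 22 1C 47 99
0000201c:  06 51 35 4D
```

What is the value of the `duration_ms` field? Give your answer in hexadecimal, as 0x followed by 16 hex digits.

0x99471C2209F132E6

`duration_ms` is the first field, at byte offset 0, occupying 8 bytes.
Bytes at offsets 0..7: E6 32 F1 09 22 1C 47 99.
Little-endian stores the least-significant byte at the lowest address.
Reassemble most-significant byte first: 99 47 1C 22 09 F1 32 E6 → 0x99471C2209F132E6.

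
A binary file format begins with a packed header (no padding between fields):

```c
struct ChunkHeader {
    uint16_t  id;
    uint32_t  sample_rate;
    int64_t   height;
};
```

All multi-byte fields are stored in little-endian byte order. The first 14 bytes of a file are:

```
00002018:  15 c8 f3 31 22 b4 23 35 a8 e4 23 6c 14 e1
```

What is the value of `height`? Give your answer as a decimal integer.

-2228037014225668829

`height` follows `id` (2 B), `sample_rate` (4 B), so it starts at offset 2 + 4 = 6 and occupies 8 bytes.
Bytes at offsets 6..13: 23 35 A8 E4 23 6C 14 E1.
Little-endian stores the least-significant byte at the lowest address.
Reassemble most-significant byte first: E1 14 6C 23 E4 A8 35 23 → 0xE1146C23E4A83523.
Top bit is set, so as a signed 64-bit value this is 0xE1146C23E4A83523 − 2^64 = -2228037014225668829.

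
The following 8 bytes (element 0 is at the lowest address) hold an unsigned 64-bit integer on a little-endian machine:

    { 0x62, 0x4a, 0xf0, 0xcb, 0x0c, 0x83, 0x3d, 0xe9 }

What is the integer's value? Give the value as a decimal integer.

Little-endian: lowest address holds the least-significant byte.
Reassemble most-significant byte first: E9 3D 83 0C CB F0 4A 62 → 0xE93D830CCBF04A62.
0xE93D830CCBF04A62 = 16806733475400927842.

16806733475400927842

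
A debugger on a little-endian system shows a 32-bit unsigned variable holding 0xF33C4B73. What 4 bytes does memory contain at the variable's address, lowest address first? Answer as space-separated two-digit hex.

Split into bytes (most-significant first): F3 3C 4B 73.
Little-endian: lowest address holds the least-significant byte.
So at ascending addresses the bytes are 73 4B 3C F3.

73 4B 3C F3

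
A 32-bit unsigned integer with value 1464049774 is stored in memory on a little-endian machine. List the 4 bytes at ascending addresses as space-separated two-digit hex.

6E A0 43 57

1464049774 in hexadecimal, padded to 32 bits, is 0x5743A06E.
Split into bytes (most-significant first): 57 43 A0 6E.
Little-endian: lowest address holds the least-significant byte.
So at ascending addresses the bytes are 6E A0 43 57.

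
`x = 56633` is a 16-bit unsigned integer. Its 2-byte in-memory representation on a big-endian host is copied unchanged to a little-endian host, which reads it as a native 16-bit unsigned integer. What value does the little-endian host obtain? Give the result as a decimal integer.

56633 in 16-bit hexadecimal is 0xDD39.
Stored big-endian, the bytes at ascending addresses are DD 39.
Read back as little-endian, the first byte is least significant, giving 0x39DD.
0x39DD = 14813.

14813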